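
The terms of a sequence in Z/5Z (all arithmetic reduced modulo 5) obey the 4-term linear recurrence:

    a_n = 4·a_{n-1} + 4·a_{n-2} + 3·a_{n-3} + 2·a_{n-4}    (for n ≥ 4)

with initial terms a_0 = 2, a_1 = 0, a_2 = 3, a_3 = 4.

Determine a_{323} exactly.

4

a_4 = 4·4 + 4·3 + 3·0 + 2·2 = 2
a_5 = 4·2 + 4·4 + 3·3 + 2·0 = 3
a_6 = 4·3 + 4·2 + 3·4 + 2·3 = 3
a_7 = 4·3 + 4·3 + 3·2 + 2·4 = 3
a_8 = 4·3 + 4·3 + 3·3 + 2·2 = 2
a_9 = 4·2 + 4·3 + 3·3 + 2·3 = 0
a_10 = 4·0 + 4·2 + 3·3 + 2·3 = 3
a_11 = 4·3 + 4·0 + 3·2 + 2·3 = 4
(a_8, a_9, a_10, a_11) = (2, 0, 3, 4) = (a_0, a_1, a_2, a_3), so the sequence has period 8.
323 ≡ 3 (mod 8), hence a_323 = a_3 = 4.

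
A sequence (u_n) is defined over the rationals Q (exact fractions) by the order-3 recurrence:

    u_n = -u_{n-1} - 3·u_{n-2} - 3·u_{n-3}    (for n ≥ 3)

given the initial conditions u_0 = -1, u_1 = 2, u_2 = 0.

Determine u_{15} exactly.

-2733

u_3 = -1·0 + -3·2 + -3·-1 = -3
u_4 = -1·-3 + -3·0 + -3·2 = -3
u_5 = -1·-3 + -3·-3 + -3·0 = 12
u_6 = -1·12 + -3·-3 + -3·-3 = 6
u_7 = -1·6 + -3·12 + -3·-3 = -33
u_8 = -1·-33 + -3·6 + -3·12 = -21
u_9 = -1·-21 + -3·-33 + -3·6 = 102
u_10 = -1·102 + -3·-21 + -3·-33 = 60
u_11 = -1·60 + -3·102 + -3·-21 = -303
u_12 = -1·-303 + -3·60 + -3·102 = -183
u_13 = -1·-183 + -3·-303 + -3·60 = 912
u_14 = -1·912 + -3·-183 + -3·-303 = 546
u_15 = -1·546 + -3·912 + -3·-183 = -2733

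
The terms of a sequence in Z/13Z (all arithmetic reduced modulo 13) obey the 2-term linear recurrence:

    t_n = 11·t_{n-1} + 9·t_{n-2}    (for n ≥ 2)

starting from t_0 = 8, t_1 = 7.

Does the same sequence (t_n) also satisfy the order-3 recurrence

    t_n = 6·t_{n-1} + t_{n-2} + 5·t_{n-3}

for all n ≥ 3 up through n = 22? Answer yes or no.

no

Terms t_0..t_22: 8, 7, 6, 12, 4, 9, 5, 6, 7, 1, 9, 4, 8, 7, 6, 12, 4, 9, 5, 6, 7, 1, 9
n=3: candidate gives 5, actual t_3 = 12 ✗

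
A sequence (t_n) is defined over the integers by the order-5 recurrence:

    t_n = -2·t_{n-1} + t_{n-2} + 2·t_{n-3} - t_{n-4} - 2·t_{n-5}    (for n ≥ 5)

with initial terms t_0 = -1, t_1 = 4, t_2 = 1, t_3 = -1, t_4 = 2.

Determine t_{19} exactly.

t_5 = -2·2 + 1·-1 + 2·1 + -1·4 + -2·-1 = -5
t_6 = -2·-5 + 1·2 + 2·-1 + -1·1 + -2·4 = 1
t_7 = -2·1 + 1·-5 + 2·2 + -1·-1 + -2·1 = -4
t_8 = -2·-4 + 1·1 + 2·-5 + -1·2 + -2·-1 = -1
t_9 = -2·-1 + 1·-4 + 2·1 + -1·-5 + -2·2 = 1
t_10 = -2·1 + 1·-1 + 2·-4 + -1·1 + -2·-5 = -2
t_11 = -2·-2 + 1·1 + 2·-1 + -1·-4 + -2·1 = 5
t_12 = -2·5 + 1·-2 + 2·1 + -1·-1 + -2·-4 = -1
t_13 = -2·-1 + 1·5 + 2·-2 + -1·1 + -2·-1 = 4
t_14 = -2·4 + 1·-1 + 2·5 + -1·-2 + -2·1 = 1
t_15 = -2·1 + 1·4 + 2·-1 + -1·5 + -2·-2 = -1
t_16 = -2·-1 + 1·1 + 2·4 + -1·-1 + -2·5 = 2
t_17 = -2·2 + 1·-1 + 2·1 + -1·4 + -2·-1 = -5
t_18 = -2·-5 + 1·2 + 2·-1 + -1·1 + -2·4 = 1
t_19 = -2·1 + 1·-5 + 2·2 + -1·-1 + -2·1 = -4

-4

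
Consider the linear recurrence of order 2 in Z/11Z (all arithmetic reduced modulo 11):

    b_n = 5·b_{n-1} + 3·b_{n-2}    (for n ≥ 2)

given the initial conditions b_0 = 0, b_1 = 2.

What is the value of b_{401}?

2

b_2 = 5·2 + 3·0 = 10
b_3 = 5·10 + 3·2 = 1
b_4 = 5·1 + 3·10 = 2
b_5 = 5·2 + 3·1 = 2
b_6 = 5·2 + 3·2 = 5
b_7 = 5·5 + 3·2 = 9
b_8 = 5·9 + 3·5 = 5
b_9 = 5·5 + 3·9 = 8
b_10 = 5·8 + 3·5 = 0
b_11 = 5·0 + 3·8 = 2
(b_10, b_11) = (0, 2) = (b_0, b_1), so the sequence has period 10.
401 ≡ 1 (mod 10), hence b_401 = b_1 = 2.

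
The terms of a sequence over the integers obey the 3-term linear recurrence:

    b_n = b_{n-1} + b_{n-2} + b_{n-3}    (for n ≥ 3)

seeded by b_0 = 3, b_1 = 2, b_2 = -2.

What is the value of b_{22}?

159010

b_3 = 1·-2 + 1·2 + 1·3 = 3
b_4 = 1·3 + 1·-2 + 1·2 = 3
b_5 = 1·3 + 1·3 + 1·-2 = 4
b_6 = 1·4 + 1·3 + 1·3 = 10
b_7 = 1·10 + 1·4 + 1·3 = 17
b_8 = 1·17 + 1·10 + 1·4 = 31
b_9 = 1·31 + 1·17 + 1·10 = 58
b_10 = 1·58 + 1·31 + 1·17 = 106
b_11 = 1·106 + 1·58 + 1·31 = 195
b_12 = 1·195 + 1·106 + 1·58 = 359
b_13 = 1·359 + 1·195 + 1·106 = 660
b_14 = 1·660 + 1·359 + 1·195 = 1214
b_15 = 1·1214 + 1·660 + 1·359 = 2233
b_16 = 1·2233 + 1·1214 + 1·660 = 4107
b_17 = 1·4107 + 1·2233 + 1·1214 = 7554
b_18 = 1·7554 + 1·4107 + 1·2233 = 13894
b_19 = 1·13894 + 1·7554 + 1·4107 = 25555
b_20 = 1·25555 + 1·13894 + 1·7554 = 47003
b_21 = 1·47003 + 1·25555 + 1·13894 = 86452
b_22 = 1·86452 + 1·47003 + 1·25555 = 159010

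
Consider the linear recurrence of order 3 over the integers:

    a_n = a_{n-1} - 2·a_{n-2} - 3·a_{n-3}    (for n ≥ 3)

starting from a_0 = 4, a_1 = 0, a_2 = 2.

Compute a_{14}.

a_3 = 1·2 + -2·0 + -3·4 = -10
a_4 = 1·-10 + -2·2 + -3·0 = -14
a_5 = 1·-14 + -2·-10 + -3·2 = 0
a_6 = 1·0 + -2·-14 + -3·-10 = 58
a_7 = 1·58 + -2·0 + -3·-14 = 100
a_8 = 1·100 + -2·58 + -3·0 = -16
a_9 = 1·-16 + -2·100 + -3·58 = -390
a_10 = 1·-390 + -2·-16 + -3·100 = -658
a_11 = 1·-658 + -2·-390 + -3·-16 = 170
a_12 = 1·170 + -2·-658 + -3·-390 = 2656
a_13 = 1·2656 + -2·170 + -3·-658 = 4290
a_14 = 1·4290 + -2·2656 + -3·170 = -1532

-1532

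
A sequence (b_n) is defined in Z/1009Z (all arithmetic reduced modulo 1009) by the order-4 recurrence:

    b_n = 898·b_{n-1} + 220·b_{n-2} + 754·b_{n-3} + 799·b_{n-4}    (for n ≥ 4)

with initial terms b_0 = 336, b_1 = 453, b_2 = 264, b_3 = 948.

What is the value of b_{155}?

632

b_4 = 898·948 + 220·264 + 754·453 + 799·336 = 865
b_5 = 898·865 + 220·948 + 754·264 + 799·453 = 545
b_6 = 898·545 + 220·865 + 754·948 + 799·264 = 119
b_7 = 898·119 + 220·545 + 754·865 + 799·948 = 835
b_8 = 898·835 + 220·119 + 754·545 + 799·865 = 326
b_9 = 898·326 + 220·835 + 754·119 + 799·545 = 701
Continuing the recurrence:
  b_10 = 172;  b_11 = 755;  b_12 = 439;  b_13 = 967;  b_14 = 740;  b_15 = 356
  b_16 = 435;  b_17 = 496;  b_18 = 300;  b_19 = 116;  b_20 = 770;  b_21 = 541
  b_22 = 625;  b_23 = 465;  b_24 = 138;  b_25 = 662;  b_26 = 672;  b_27 = 766
  b_28 = 230;  b_29 = 104;  b_30 = 261;  b_31 = 415;  b_32 = 102;  b_33 = 664
  b_34 = 1000;  b_35 = 622;  b_36 = 578;  b_37 = 113;  b_38 = 275;  b_39 = 863
  b_40 = 168;  b_41 = 673;  b_42 = 259;  b_43 = 177;  b_44 = 959;  b_45 = 573
  b_46 = 429;  b_47 = 544;  b_48 = 290;  b_49 = 34;  b_50 = 728;  b_51 = 822
  b_52 = 357;  b_53 = 901;  b_54 = 468;  b_55 = 670;  b_56 = 331;  b_57 = 882
  b_58 = 416;  b_59 = 452;  b_60 = 187;  b_61 = 282;  b_62 = 946;  b_63 = 85
  b_64 = 731;  b_65 = 349;  b_66 = 628;  b_67 = 581;  b_68 = 676;  b_69 = 974
  b_70 = 713;  b_71 = 169;  b_72 = 21;  b_73 = 635;  b_74 = 623;  b_75 = 441
  b_76 = 476;  b_77 = 183;  b_78 = 544;  b_79 = 983;  b_80 = 157;  b_81 = 494
  b_82 = 239;  b_83 = 153;  b_84 = 764;  b_85 = 97;  b_86 = 505;  b_87 = 675
  b_88 = 332;  b_89 = 845;  b_90 = 743;  b_91 = 115;  b_92 = 706;  b_93 = 772
  b_94 = 308;  b_95 = 84;  b_96 = 881;  b_97 = 891;  b_98 = 747;  b_99 = 969
  b_100 = 743;  b_101 = 317;  b_102 = 774;  b_103 = 525;  b_104 = 256;  b_105 = 728
  b_106 = 968;  b_107 = 280;  b_108 = 1002;  b_109 = 672;  b_110 = 320;  b_111 = 819
  b_112 = 302;  b_113 = 622;  b_114 = 846;  b_115 = 779;  b_116 = 719;  b_117 = 498
  b_118 = 36;  b_119 = 789;  b_120 = 556;  b_121 = 122;  b_122 = 923;  b_123 = 337
  b_124 = 630;  b_125 = 520;  b_126 = 897;  b_127 = 348;  b_128 = 766;  b_129 = 695
  b_130 = 930;  b_131 = 213;  b_132 = 276;  b_133 = 400;  b_134 = 793;  b_135 = 902
  b_136 = 143;  b_137 = 279;  b_138 = 488;  b_139 = 280;  b_140 = 330;  b_141 = 353
  b_142 = 797;  b_143 = 620;  b_144 = 682;  b_145 = 268;  b_146 = 658;  b_147 = 656
  b_148 = 635;  b_149 = 106;  b_150 = 58;  b_151 = 726;  b_152 = 837;  b_153 = 502
b_154 = 898·502 + 220·837 + 754·726 + 799·58 = 729
b_155 = 898·729 + 220·502 + 754·837 + 799·726 = 632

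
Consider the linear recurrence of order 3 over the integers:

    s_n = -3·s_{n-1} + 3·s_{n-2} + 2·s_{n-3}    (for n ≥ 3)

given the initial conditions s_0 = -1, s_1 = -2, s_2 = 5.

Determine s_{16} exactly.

483034352

s_3 = -3·5 + 3·-2 + 2·-1 = -23
s_4 = -3·-23 + 3·5 + 2·-2 = 80
s_5 = -3·80 + 3·-23 + 2·5 = -299
s_6 = -3·-299 + 3·80 + 2·-23 = 1091
s_7 = -3·1091 + 3·-299 + 2·80 = -4010
s_8 = -3·-4010 + 3·1091 + 2·-299 = 14705
s_9 = -3·14705 + 3·-4010 + 2·1091 = -53963
s_10 = -3·-53963 + 3·14705 + 2·-4010 = 197984
s_11 = -3·197984 + 3·-53963 + 2·14705 = -726431
s_12 = -3·-726431 + 3·197984 + 2·-53963 = 2665319
s_13 = -3·2665319 + 3·-726431 + 2·197984 = -9779282
s_14 = -3·-9779282 + 3·2665319 + 2·-726431 = 35880941
s_15 = -3·35880941 + 3·-9779282 + 2·2665319 = -131650031
s_16 = -3·-131650031 + 3·35880941 + 2·-9779282 = 483034352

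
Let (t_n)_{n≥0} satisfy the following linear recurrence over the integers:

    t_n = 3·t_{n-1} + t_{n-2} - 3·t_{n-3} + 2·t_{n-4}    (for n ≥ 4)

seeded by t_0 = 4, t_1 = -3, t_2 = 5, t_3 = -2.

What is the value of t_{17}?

23086369

t_4 = 3·-2 + 1·5 + -3·-3 + 2·4 = 16
t_5 = 3·16 + 1·-2 + -3·5 + 2·-3 = 25
t_6 = 3·25 + 1·16 + -3·-2 + 2·5 = 107
t_7 = 3·107 + 1·25 + -3·16 + 2·-2 = 294
t_8 = 3·294 + 1·107 + -3·25 + 2·16 = 946
t_9 = 3·946 + 1·294 + -3·107 + 2·25 = 2861
t_10 = 3·2861 + 1·946 + -3·294 + 2·107 = 8861
t_11 = 3·8861 + 1·2861 + -3·946 + 2·294 = 27194
t_12 = 3·27194 + 1·8861 + -3·2861 + 2·946 = 83752
t_13 = 3·83752 + 1·27194 + -3·8861 + 2·2861 = 257589
t_14 = 3·257589 + 1·83752 + -3·27194 + 2·8861 = 792659
t_15 = 3·792659 + 1·257589 + -3·83752 + 2·27194 = 2438698
t_16 = 3·2438698 + 1·792659 + -3·257589 + 2·83752 = 7503490
t_17 = 3·7503490 + 1·2438698 + -3·792659 + 2·257589 = 23086369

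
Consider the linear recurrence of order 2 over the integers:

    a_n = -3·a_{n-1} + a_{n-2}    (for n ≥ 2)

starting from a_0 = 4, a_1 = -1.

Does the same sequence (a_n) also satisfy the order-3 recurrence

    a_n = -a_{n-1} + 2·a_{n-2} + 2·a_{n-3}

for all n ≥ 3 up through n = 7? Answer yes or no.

no

Terms a_0..a_7: 4, -1, 7, -22, 73, -241, 796, -2629
n=3: candidate gives -1, actual a_3 = -22 ✗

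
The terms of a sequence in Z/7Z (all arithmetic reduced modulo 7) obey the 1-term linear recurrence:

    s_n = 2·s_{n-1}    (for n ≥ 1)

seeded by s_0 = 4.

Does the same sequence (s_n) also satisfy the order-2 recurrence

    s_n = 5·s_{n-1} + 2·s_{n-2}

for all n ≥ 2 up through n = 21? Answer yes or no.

no

Terms s_0..s_21: 4, 1, 2, 4, 1, 2, 4, 1, 2, 4, 1, 2, 4, 1, 2, 4, 1, 2, 4, 1, 2, 4
n=2: candidate gives 6, actual s_2 = 2 ✗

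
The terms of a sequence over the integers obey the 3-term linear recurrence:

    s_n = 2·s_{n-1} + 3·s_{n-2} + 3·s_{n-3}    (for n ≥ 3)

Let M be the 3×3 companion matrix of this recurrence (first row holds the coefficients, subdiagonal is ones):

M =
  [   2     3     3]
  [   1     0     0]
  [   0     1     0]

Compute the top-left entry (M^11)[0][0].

263315

(M^11)[0][0] is the top entry after applying M 11 times to the unit state (1, 0, 0). Equivalently it is h_{13} for the auxiliary sequence (h_n) obeying the same recurrence with h_2 = 1 and h_i = 0 for 0 ≤ i < 2:
h_3 = 2·1 + 3·0 + 3·0 = 2
h_4 = 2·2 + 3·1 + 3·0 = 7
h_5 = 2·7 + 3·2 + 3·1 = 23
h_6 = 2·23 + 3·7 + 3·2 = 73
h_7 = 2·73 + 3·23 + 3·7 = 236
h_8 = 2·236 + 3·73 + 3·23 = 760
h_9 = 2·760 + 3·236 + 3·73 = 2447
h_10 = 2·2447 + 3·760 + 3·236 = 7882
h_11 = 2·7882 + 3·2447 + 3·760 = 25385
h_12 = 2·25385 + 3·7882 + 3·2447 = 81757
h_13 = 2·81757 + 3·25385 + 3·7882 = 263315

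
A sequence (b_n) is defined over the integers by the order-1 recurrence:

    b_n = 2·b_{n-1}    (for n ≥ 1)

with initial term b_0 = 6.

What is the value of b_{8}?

b_1 = 2·6 = 12
b_2 = 2·12 = 24
b_3 = 2·24 = 48
b_4 = 2·48 = 96
b_5 = 2·96 = 192
b_6 = 2·192 = 384
b_7 = 2·384 = 768
b_8 = 2·768 = 1536

1536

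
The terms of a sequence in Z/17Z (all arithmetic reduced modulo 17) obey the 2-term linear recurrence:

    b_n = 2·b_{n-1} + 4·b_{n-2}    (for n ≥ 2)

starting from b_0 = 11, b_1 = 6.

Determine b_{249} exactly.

14

b_2 = 2·6 + 4·11 = 5
b_3 = 2·5 + 4·6 = 0
b_4 = 2·0 + 4·5 = 3
b_5 = 2·3 + 4·0 = 6
b_6 = 2·6 + 4·3 = 7
b_7 = 2·7 + 4·6 = 4
b_8 = 2·4 + 4·7 = 2
b_9 = 2·2 + 4·4 = 3
b_10 = 2·3 + 4·2 = 14
b_11 = 2·14 + 4·3 = 6
b_12 = 2·6 + 4·14 = 0
b_13 = 2·0 + 4·6 = 7
b_14 = 2·7 + 4·0 = 14
b_15 = 2·14 + 4·7 = 5
b_16 = 2·5 + 4·14 = 15
b_17 = 2·15 + 4·5 = 16
b_18 = 2·16 + 4·15 = 7
b_19 = 2·7 + 4·16 = 10
b_20 = 2·10 + 4·7 = 14
b_21 = 2·14 + 4·10 = 0
b_22 = 2·0 + 4·14 = 5
b_23 = 2·5 + 4·0 = 10
b_24 = 2·10 + 4·5 = 6
b_25 = 2·6 + 4·10 = 1
b_26 = 2·1 + 4·6 = 9
b_27 = 2·9 + 4·1 = 5
b_28 = 2·5 + 4·9 = 12
b_29 = 2·12 + 4·5 = 10
b_30 = 2·10 + 4·12 = 0
b_31 = 2·0 + 4·10 = 6
b_32 = 2·6 + 4·0 = 12
b_33 = 2·12 + 4·6 = 14
b_34 = 2·14 + 4·12 = 8
b_35 = 2·8 + 4·14 = 4
b_36 = 2·4 + 4·8 = 6
b_37 = 2·6 + 4·4 = 11
b_38 = 2·11 + 4·6 = 12
b_39 = 2·12 + 4·11 = 0
b_40 = 2·0 + 4·12 = 14
b_41 = 2·14 + 4·0 = 11
b_42 = 2·11 + 4·14 = 10
b_43 = 2·10 + 4·11 = 13
b_44 = 2·13 + 4·10 = 15
b_45 = 2·15 + 4·13 = 14
b_46 = 2·14 + 4·15 = 3
b_47 = 2·3 + 4·14 = 11
b_48 = 2·11 + 4·3 = 0
b_49 = 2·0 + 4·11 = 10
b_50 = 2·10 + 4·0 = 3
b_51 = 2·3 + 4·10 = 12
b_52 = 2·12 + 4·3 = 2
b_53 = 2·2 + 4·12 = 1
b_54 = 2·1 + 4·2 = 10
b_55 = 2·10 + 4·1 = 7
b_56 = 2·7 + 4·10 = 3
b_57 = 2·3 + 4·7 = 0
b_58 = 2·0 + 4·3 = 12
b_59 = 2·12 + 4·0 = 7
b_60 = 2·7 + 4·12 = 11
b_61 = 2·11 + 4·7 = 16
b_62 = 2·16 + 4·11 = 8
b_63 = 2·8 + 4·16 = 12
b_64 = 2·12 + 4·8 = 5
b_65 = 2·5 + 4·12 = 7
b_66 = 2·7 + 4·5 = 0
b_67 = 2·0 + 4·7 = 11
b_68 = 2·11 + 4·0 = 5
b_69 = 2·5 + 4·11 = 3
b_70 = 2·3 + 4·5 = 9
b_71 = 2·9 + 4·3 = 13
b_72 = 2·13 + 4·9 = 11
b_73 = 2·11 + 4·13 = 6
(b_72, b_73) = (11, 6) = (b_0, b_1), so the sequence has period 72.
249 ≡ 33 (mod 72), hence b_249 = b_33 = 14.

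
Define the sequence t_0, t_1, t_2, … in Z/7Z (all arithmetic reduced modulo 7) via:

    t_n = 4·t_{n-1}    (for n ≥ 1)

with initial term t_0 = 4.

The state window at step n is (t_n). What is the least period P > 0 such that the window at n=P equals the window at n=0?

n=0: window = (4)
n=1: window = (2)
n=2: window = (1)
n=3: window = (4)
window at n=3 equals window at n=0 → period = 3

3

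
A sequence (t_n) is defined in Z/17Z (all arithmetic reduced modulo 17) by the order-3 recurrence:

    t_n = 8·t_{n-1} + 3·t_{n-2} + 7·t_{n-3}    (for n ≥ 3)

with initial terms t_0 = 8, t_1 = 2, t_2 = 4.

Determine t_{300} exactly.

t_3 = 8·4 + 3·2 + 7·8 = 9
t_4 = 8·9 + 3·4 + 7·2 = 13
t_5 = 8·13 + 3·9 + 7·4 = 6
t_6 = 8·6 + 3·13 + 7·9 = 14
t_7 = 8·14 + 3·6 + 7·13 = 0
t_8 = 8·0 + 3·14 + 7·6 = 16
t_9 = 8·16 + 3·0 + 7·14 = 5
t_10 = 8·5 + 3·16 + 7·0 = 3
t_11 = 8·3 + 3·5 + 7·16 = 15
t_12 = 8·15 + 3·3 + 7·5 = 11
t_13 = 8·11 + 3·15 + 7·3 = 1
t_14 = 8·1 + 3·11 + 7·15 = 10
t_15 = 8·10 + 3·1 + 7·11 = 7
t_16 = 8·7 + 3·10 + 7·1 = 8
t_17 = 8·8 + 3·7 + 7·10 = 2
t_18 = 8·2 + 3·8 + 7·7 = 4
(t_16, t_17, t_18) = (8, 2, 4) = (t_0, t_1, t_2), so the sequence has period 16.
300 ≡ 12 (mod 16), hence t_300 = t_12 = 11.

11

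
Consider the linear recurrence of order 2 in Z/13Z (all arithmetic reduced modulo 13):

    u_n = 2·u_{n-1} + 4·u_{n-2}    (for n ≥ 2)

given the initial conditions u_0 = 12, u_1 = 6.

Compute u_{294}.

12

u_2 = 2·6 + 4·12 = 8
u_3 = 2·8 + 4·6 = 1
u_4 = 2·1 + 4·8 = 8
u_5 = 2·8 + 4·1 = 7
u_6 = 2·7 + 4·8 = 7
u_7 = 2·7 + 4·7 = 3
u_8 = 2·3 + 4·7 = 8
u_9 = 2·8 + 4·3 = 2
u_10 = 2·2 + 4·8 = 10
u_11 = 2·10 + 4·2 = 2
u_12 = 2·2 + 4·10 = 5
u_13 = 2·5 + 4·2 = 5
u_14 = 2·5 + 4·5 = 4
u_15 = 2·4 + 4·5 = 2
u_16 = 2·2 + 4·4 = 7
u_17 = 2·7 + 4·2 = 9
u_18 = 2·9 + 4·7 = 7
u_19 = 2·7 + 4·9 = 11
u_20 = 2·11 + 4·7 = 11
u_21 = 2·11 + 4·11 = 1
u_22 = 2·1 + 4·11 = 7
u_23 = 2·7 + 4·1 = 5
u_24 = 2·5 + 4·7 = 12
u_25 = 2·12 + 4·5 = 5
u_26 = 2·5 + 4·12 = 6
u_27 = 2·6 + 4·5 = 6
u_28 = 2·6 + 4·6 = 10
u_29 = 2·10 + 4·6 = 5
u_30 = 2·5 + 4·10 = 11
u_31 = 2·11 + 4·5 = 3
u_32 = 2·3 + 4·11 = 11
u_33 = 2·11 + 4·3 = 8
u_34 = 2·8 + 4·11 = 8
u_35 = 2·8 + 4·8 = 9
u_36 = 2·9 + 4·8 = 11
u_37 = 2·11 + 4·9 = 6
u_38 = 2·6 + 4·11 = 4
u_39 = 2·4 + 4·6 = 6
u_40 = 2·6 + 4·4 = 2
u_41 = 2·2 + 4·6 = 2
u_42 = 2·2 + 4·2 = 12
u_43 = 2·12 + 4·2 = 6
(u_42, u_43) = (12, 6) = (u_0, u_1), so the sequence has period 42.
294 ≡ 0 (mod 42), hence u_294 = u_0 = 12.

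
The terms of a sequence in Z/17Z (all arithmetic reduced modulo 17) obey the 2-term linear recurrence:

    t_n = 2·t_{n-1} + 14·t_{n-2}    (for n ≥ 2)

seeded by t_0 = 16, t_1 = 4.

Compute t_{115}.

10

t_2 = 2·4 + 14·16 = 11
t_3 = 2·11 + 14·4 = 10
t_4 = 2·10 + 14·11 = 4
t_5 = 2·4 + 14·10 = 12
t_6 = 2·12 + 14·4 = 12
t_7 = 2·12 + 14·12 = 5
t_8 = 2·5 + 14·12 = 8
t_9 = 2·8 + 14·5 = 1
t_10 = 2·1 + 14·8 = 12
t_11 = 2·12 + 14·1 = 4
t_12 = 2·4 + 14·12 = 6
t_13 = 2·6 + 14·4 = 0
t_14 = 2·0 + 14·6 = 16
t_15 = 2·16 + 14·0 = 15
t_16 = 2·15 + 14·16 = 16
t_17 = 2·16 + 14·15 = 4
(t_16, t_17) = (16, 4) = (t_0, t_1), so the sequence has period 16.
115 ≡ 3 (mod 16), hence t_115 = t_3 = 10.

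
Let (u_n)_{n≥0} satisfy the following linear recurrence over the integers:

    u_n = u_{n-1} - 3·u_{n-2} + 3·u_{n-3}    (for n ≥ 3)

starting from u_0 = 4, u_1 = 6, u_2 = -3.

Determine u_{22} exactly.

u_3 = 1·-3 + -3·6 + 3·4 = -9
u_4 = 1·-9 + -3·-3 + 3·6 = 18
u_5 = 1·18 + -3·-9 + 3·-3 = 36
u_6 = 1·36 + -3·18 + 3·-9 = -45
u_7 = 1·-45 + -3·36 + 3·18 = -99
u_8 = 1·-99 + -3·-45 + 3·36 = 144
u_9 = 1·144 + -3·-99 + 3·-45 = 306
u_10 = 1·306 + -3·144 + 3·-99 = -423
u_11 = 1·-423 + -3·306 + 3·144 = -909
u_12 = 1·-909 + -3·-423 + 3·306 = 1278
u_13 = 1·1278 + -3·-909 + 3·-423 = 2736
u_14 = 1·2736 + -3·1278 + 3·-909 = -3825
u_15 = 1·-3825 + -3·2736 + 3·1278 = -8199
u_16 = 1·-8199 + -3·-3825 + 3·2736 = 11484
u_17 = 1·11484 + -3·-8199 + 3·-3825 = 24606
u_18 = 1·24606 + -3·11484 + 3·-8199 = -34443
u_19 = 1·-34443 + -3·24606 + 3·11484 = -73809
u_20 = 1·-73809 + -3·-34443 + 3·24606 = 103338
u_21 = 1·103338 + -3·-73809 + 3·-34443 = 221436
u_22 = 1·221436 + -3·103338 + 3·-73809 = -310005

-310005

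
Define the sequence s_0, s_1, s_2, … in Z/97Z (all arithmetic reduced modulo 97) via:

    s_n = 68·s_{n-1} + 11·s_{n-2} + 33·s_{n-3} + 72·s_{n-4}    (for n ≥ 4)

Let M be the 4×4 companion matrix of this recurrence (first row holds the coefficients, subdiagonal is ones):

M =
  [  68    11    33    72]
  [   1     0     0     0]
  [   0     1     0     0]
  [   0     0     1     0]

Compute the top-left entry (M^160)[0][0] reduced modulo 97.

(M^160)[0][0] is the top entry after applying M 160 times to the unit state (1, 0, 0, 0). Equivalently it is h_{163} for the auxiliary sequence (h_n) obeying the same recurrence with h_3 = 1 and h_i = 0 for 0 ≤ i < 3:
h_4 = 68·1 + 11·0 + 33·0 + 72·0 = 68
h_5 = 68·68 + 11·1 + 33·0 + 72·0 = 76
h_6 = 68·76 + 11·68 + 33·1 + 72·0 = 32
h_7 = 68·32 + 11·76 + 33·68 + 72·1 = 90
h_8 = 68·90 + 11·32 + 33·76 + 72·68 = 5
h_9 = 68·5 + 11·90 + 33·32 + 72·76 = 1
Continuing the recurrence:
  h_10 = 62;  h_11 = 8;  h_12 = 67;  h_13 = 69;  h_14 = 69;  h_15 = 90
  h_16 = 12;  h_17 = 30;  h_18 = 22;  h_19 = 69;  h_20 = 95;  h_21 = 17
  h_22 = 48;  h_23 = 11;  h_24 = 44;  h_25 = 4;  h_26 = 16;  h_27 = 78
  h_28 = 50;  h_29 = 30;  h_30 = 11;  h_31 = 2;  h_32 = 94;  h_33 = 13
  h_34 = 60;  h_35 = 0;  h_36 = 0;  h_37 = 6;  h_38 = 72;  h_39 = 15
  h_40 = 70;  h_41 = 70;  h_42 = 54;  h_43 = 72;  h_44 = 36;  h_45 = 71
  h_46 = 42;  h_47 = 18;  h_48 = 25;  h_49 = 54;  h_50 = 96;  h_51 = 28
  h_52 = 43;  h_53 = 6;  h_54 = 84;  h_55 = 95;  h_56 = 8;  h_57 = 40
  h_58 = 60;  h_59 = 81;  h_60 = 13;  h_61 = 39;  h_62 = 88;  h_63 = 64
  h_64 = 74;  h_65 = 2;  h_66 = 86;  h_67 = 19;  h_68 = 66;  h_69 = 16
  h_70 = 0;  h_71 = 36;  h_72 = 65;  h_73 = 51;  h_74 = 36;  h_75 = 83
  h_76 = 84;  h_77 = 39;  h_78 = 80;  h_79 = 67;  h_80 = 64;  h_81 = 61
  h_82 = 19;  h_83 = 72;  h_84 = 86;  h_85 = 19;  h_86 = 65;  h_87 = 41
  h_88 = 40;  h_89 = 88;  h_90 = 41;  h_91 = 74;  h_92 = 15;  h_93 = 17
  h_94 = 22;  h_95 = 37;  h_96 = 34;  h_97 = 13;  h_98 = 86;  h_99 = 77
  h_100 = 38;  h_101 = 27;  h_102 = 26;  h_103 = 36;  h_104 = 56;  h_105 = 22
  h_106 = 31;  h_107 = 0;  h_108 = 55;  h_109 = 42;  h_110 = 67;  h_111 = 43
  h_112 = 83;  h_113 = 3;  h_114 = 85;  h_115 = 8;  h_116 = 85;  h_117 = 62
  h_118 = 89;  h_119 = 27;  h_120 = 20;  h_121 = 37;  h_122 = 44;  h_123 = 86
  h_124 = 69;  h_125 = 54;  h_126 = 58;  h_127 = 9;  h_128 = 46;  h_129 = 8
  h_130 = 91;  h_131 = 3;  h_132 = 28;  h_133 = 84;  h_134 = 61;  h_135 = 4
  h_136 = 8;  h_137 = 16;  h_138 = 74;  h_139 = 37;  h_140 = 69;  h_141 = 60
  h_142 = 39;  h_143 = 8;  h_144 = 64;  h_145 = 56;  h_146 = 18;  h_147 = 66
  h_148 = 84;  h_149 = 6;  h_150 = 53;  h_151 = 39;  h_152 = 72;  h_153 = 37
  h_154 = 69;  h_155 = 1;  h_156 = 54;  h_157 = 88;  h_158 = 36;  h_159 = 32
  h_160 = 52;  h_161 = 63
h_162 = 68·63 + 11·52 + 33·32 + 72·36 = 65
h_163 = 68·65 + 11·63 + 33·52 + 72·32 = 15

15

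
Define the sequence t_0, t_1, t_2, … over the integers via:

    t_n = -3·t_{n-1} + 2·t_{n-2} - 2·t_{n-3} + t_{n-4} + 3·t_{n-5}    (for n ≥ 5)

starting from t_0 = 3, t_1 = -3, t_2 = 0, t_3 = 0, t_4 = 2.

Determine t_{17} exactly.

5518485

t_5 = -3·2 + 2·0 + -2·0 + 1·-3 + 3·3 = 0
t_6 = -3·0 + 2·2 + -2·0 + 1·0 + 3·-3 = -5
t_7 = -3·-5 + 2·0 + -2·2 + 1·0 + 3·0 = 11
t_8 = -3·11 + 2·-5 + -2·0 + 1·2 + 3·0 = -41
t_9 = -3·-41 + 2·11 + -2·-5 + 1·0 + 3·2 = 161
t_10 = -3·161 + 2·-41 + -2·11 + 1·-5 + 3·0 = -592
t_11 = -3·-592 + 2·161 + -2·-41 + 1·11 + 3·-5 = 2176
t_12 = -3·2176 + 2·-592 + -2·161 + 1·-41 + 3·11 = -8042
t_13 = -3·-8042 + 2·2176 + -2·-592 + 1·161 + 3·-41 = 29700
t_14 = -3·29700 + 2·-8042 + -2·2176 + 1·-592 + 3·161 = -109645
t_15 = -3·-109645 + 2·29700 + -2·-8042 + 1·2176 + 3·-592 = 404819
t_16 = -3·404819 + 2·-109645 + -2·29700 + 1·-8042 + 3·2176 = -1494661
t_17 = -3·-1494661 + 2·404819 + -2·-109645 + 1·29700 + 3·-8042 = 5518485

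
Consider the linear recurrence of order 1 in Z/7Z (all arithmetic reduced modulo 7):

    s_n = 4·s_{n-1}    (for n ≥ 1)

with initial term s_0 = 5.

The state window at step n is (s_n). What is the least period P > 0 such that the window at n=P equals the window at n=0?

n=0: window = (5)
n=1: window = (6)
n=2: window = (3)
n=3: window = (5)
window at n=3 equals window at n=0 → period = 3

3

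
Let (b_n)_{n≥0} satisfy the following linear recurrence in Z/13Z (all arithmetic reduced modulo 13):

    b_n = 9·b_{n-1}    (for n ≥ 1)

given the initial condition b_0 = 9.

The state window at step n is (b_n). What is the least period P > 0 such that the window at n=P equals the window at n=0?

3

n=0: window = (9)
n=1: window = (3)
n=2: window = (1)
n=3: window = (9)
window at n=3 equals window at n=0 → period = 3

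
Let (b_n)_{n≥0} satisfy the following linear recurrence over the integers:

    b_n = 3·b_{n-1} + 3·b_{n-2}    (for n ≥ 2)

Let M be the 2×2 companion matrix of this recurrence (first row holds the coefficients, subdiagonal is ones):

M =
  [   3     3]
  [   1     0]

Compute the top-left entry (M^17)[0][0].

(M^17)[0][0] is the top entry after applying M 17 times to the unit state (1, 0). Equivalently it is h_{18} for the auxiliary sequence (h_n) obeying the same recurrence with h_1 = 1 and h_i = 0 for 0 ≤ i < 1:
h_2 = 3·1 + 3·0 = 3
h_3 = 3·3 + 3·1 = 12
h_4 = 3·12 + 3·3 = 45
h_5 = 3·45 + 3·12 = 171
h_6 = 3·171 + 3·45 = 648
h_7 = 3·648 + 3·171 = 2457
h_8 = 3·2457 + 3·648 = 9315
h_9 = 3·9315 + 3·2457 = 35316
h_10 = 3·35316 + 3·9315 = 133893
h_11 = 3·133893 + 3·35316 = 507627
h_12 = 3·507627 + 3·133893 = 1924560
h_13 = 3·1924560 + 3·507627 = 7296561
h_14 = 3·7296561 + 3·1924560 = 27663363
h_15 = 3·27663363 + 3·7296561 = 104879772
h_16 = 3·104879772 + 3·27663363 = 397629405
h_17 = 3·397629405 + 3·104879772 = 1507527531
h_18 = 3·1507527531 + 3·397629405 = 5715470808

5715470808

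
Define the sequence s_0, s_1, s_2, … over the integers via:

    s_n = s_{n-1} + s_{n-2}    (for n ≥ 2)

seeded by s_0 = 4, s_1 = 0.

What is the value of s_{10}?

136

s_2 = 1·0 + 1·4 = 4
s_3 = 1·4 + 1·0 = 4
s_4 = 1·4 + 1·4 = 8
s_5 = 1·8 + 1·4 = 12
s_6 = 1·12 + 1·8 = 20
s_7 = 1·20 + 1·12 = 32
s_8 = 1·32 + 1·20 = 52
s_9 = 1·52 + 1·32 = 84
s_10 = 1·84 + 1·52 = 136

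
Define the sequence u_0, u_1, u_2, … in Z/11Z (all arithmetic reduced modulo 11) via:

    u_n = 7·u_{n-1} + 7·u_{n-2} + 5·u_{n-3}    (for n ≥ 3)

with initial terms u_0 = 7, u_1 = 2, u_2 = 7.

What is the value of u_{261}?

u_3 = 7·7 + 7·2 + 5·7 = 10
u_4 = 7·10 + 7·7 + 5·2 = 8
u_5 = 7·8 + 7·10 + 5·7 = 7
u_6 = 7·7 + 7·8 + 5·10 = 1
u_7 = 7·1 + 7·7 + 5·8 = 8
u_8 = 7·8 + 7·1 + 5·7 = 10
Continuing the recurrence:
  u_9 = 10;  u_10 = 4;  u_11 = 5;  u_12 = 3;  u_13 = 10;  u_14 = 6
  u_15 = 6;  u_16 = 2;  u_17 = 9;  u_18 = 8;  u_19 = 8;  u_20 = 3
  u_21 = 7;  u_22 = 0;  u_23 = 9;  u_24 = 10;  u_25 = 1;  u_26 = 1
  u_27 = 9;  u_28 = 9;  u_29 = 10;  u_30 = 2;  u_31 = 8;  u_32 = 10
  u_33 = 4;  u_34 = 6;  u_35 = 10;  u_36 = 0;  u_37 = 1;  u_38 = 2
  u_39 = 10;  u_40 = 1;  u_41 = 10;  u_42 = 6;  u_43 = 7;  u_44 = 9
  u_45 = 10;  u_46 = 3;  u_47 = 4;  u_48 = 0;  u_49 = 10;  u_50 = 2
  u_51 = 7;  u_52 = 3;  u_53 = 3;  u_54 = 0;  u_55 = 3;  u_56 = 3
  u_57 = 9;  u_58 = 0;  u_59 = 1;  u_60 = 8;  u_61 = 8;  u_62 = 7
  u_63 = 2;  u_64 = 4;  u_65 = 0;  u_66 = 5;  u_67 = 0;  u_68 = 2
  u_69 = 6;  u_70 = 1;  u_71 = 4;  u_72 = 10;  u_73 = 4;  u_74 = 8
  u_75 = 2;  u_76 = 2;  u_77 = 2;  u_78 = 5;  u_79 = 4;  u_80 = 7
  u_81 = 3;  u_82 = 2;  u_83 = 4;  u_84 = 2;  u_85 = 8;  u_86 = 2
  u_87 = 3;  u_88 = 9;  u_89 = 6;  u_90 = 10;  u_91 = 3;  u_92 = 0
  u_93 = 5;  u_94 = 6;  u_95 = 0;  u_96 = 1;  u_97 = 4;  u_98 = 2
  u_99 = 3;  u_100 = 0;  u_101 = 9;  u_102 = 1;  u_103 = 4;  u_104 = 3
  u_105 = 10;  u_106 = 1;  u_107 = 4;  u_108 = 8;  u_109 = 1;  u_110 = 6
  u_111 = 1;  u_112 = 10;  u_113 = 8;  u_114 = 10;  u_115 = 0;  u_116 = 0
  u_117 = 6;  u_118 = 9;  u_119 = 6;  u_120 = 3;  u_121 = 9;  u_122 = 4
  u_123 = 7;  u_124 = 1;  u_125 = 10;  u_126 = 2;  u_127 = 1;  u_128 = 5
  u_129 = 8;  u_130 = 8;  u_131 = 5;  u_132 = 10;  u_133 = 2;  u_134 = 10
  u_135 = 2;  u_136 = 6;  u_137 = 7;  u_138 = 2;  u_139 = 5;  u_140 = 7
  u_141 = 6;  u_142 = 6;  u_143 = 9;  u_144 = 3;  u_145 = 4;  u_146 = 6
  u_147 = 8;  u_148 = 8;  u_149 = 10;  u_150 = 1;  u_151 = 7;  u_152 = 7
  u_153 = 4;  u_154 = 2;  u_155 = 0;  u_156 = 1;  u_157 = 6;  u_158 = 5
  u_159 = 5;  u_160 = 1;  u_161 = 1;  u_162 = 6;  u_163 = 10;  u_164 = 7
  u_165 = 6;  u_166 = 9;  u_167 = 8;  u_168 = 6;  u_169 = 0;  u_170 = 5
  u_171 = 10;  u_172 = 6;  u_173 = 5;  u_174 = 6;  u_175 = 8;  u_176 = 2
  u_177 = 1;  u_178 = 6;  u_179 = 4;  u_180 = 9;  u_181 = 0;  u_182 = 6
  u_183 = 10;  u_184 = 2;  u_185 = 4;  u_186 = 4;  u_187 = 0;  u_188 = 4
  u_189 = 4;  u_190 = 1;  u_191 = 0;  u_192 = 5;  u_193 = 7;  u_194 = 7
  u_195 = 2;  u_196 = 10;  u_197 = 9;  u_198 = 0;  u_199 = 3;  u_200 = 0
  u_201 = 10;  u_202 = 8;  u_203 = 5;  u_204 = 9;  u_205 = 6;  u_206 = 9
  u_207 = 7;  u_208 = 10;  u_209 = 10;  u_210 = 10;  u_211 = 3;  u_212 = 9
  u_213 = 2;  u_214 = 4;  u_215 = 10;  u_216 = 9;  u_217 = 10;  u_218 = 7
  u_219 = 10;  u_220 = 4;  u_221 = 1;  u_222 = 8;  u_223 = 6;  u_224 = 4
  u_225 = 0;  u_226 = 3;  u_227 = 8;  u_228 = 0;  u_229 = 5;  u_230 = 9
  u_231 = 10;  u_232 = 4;  u_233 = 0;  u_234 = 1;  u_235 = 5;  u_236 = 9
  u_237 = 4;  u_238 = 6;  u_239 = 5;  u_240 = 9;  u_241 = 7;  u_242 = 5
  u_243 = 8;  u_244 = 5;  u_245 = 6;  u_246 = 7;  u_247 = 6;  u_248 = 0
  u_249 = 0;  u_250 = 8;  u_251 = 1;  u_252 = 8;  u_253 = 4;  u_254 = 1
  u_255 = 9;  u_256 = 2;  u_257 = 5;  u_258 = 6;  u_259 = 10
u_260 = 7·10 + 7·6 + 5·5 = 5
u_261 = 7·5 + 7·10 + 5·6 = 3

3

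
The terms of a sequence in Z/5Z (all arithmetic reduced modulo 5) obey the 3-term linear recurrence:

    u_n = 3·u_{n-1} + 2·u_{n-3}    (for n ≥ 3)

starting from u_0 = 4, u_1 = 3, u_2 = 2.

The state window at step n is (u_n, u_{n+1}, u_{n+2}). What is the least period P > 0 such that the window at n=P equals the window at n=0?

n=0: window = (4, 3, 2)
n=1: window = (3, 2, 4)
n=2: window = (2, 4, 3)
n=3: window = (4, 3, 3)
n=4: window = (3, 3, 2)
n=5: window = (3, 2, 2)
n=6: window = (2, 2, 2)
n=7: window = (2, 2, 0)
n=8: window = (2, 0, 4)
n=9: window = (0, 4, 1)
n=10: window = (4, 1, 3)
n=11: window = (1, 3, 2)
n=12: window = (3, 2, 3)
n=13: window = (2, 3, 0)
n=14: window = (3, 0, 4)
n=15: window = (0, 4, 3)
n=16: window = (4, 3, 4)
n=17: window = (3, 4, 0)
n=18: window = (4, 0, 1)
n=19: window = (0, 1, 1)
n=20: window = (1, 1, 3)
n=21: window = (1, 3, 1)
n=22: window = (3, 1, 0)
n=23: window = (1, 0, 1)
n=24: window = (0, 1, 0)
n=25: window = (1, 0, 0)
n=26: window = (0, 0, 2)
n=27: window = (0, 2, 1)
n=28: window = (2, 1, 3)
n=29: window = (1, 3, 3)
n=30: window = (3, 3, 1)
n=31: window = (3, 1, 4)
n=32: window = (1, 4, 3)
n=33: window = (4, 3, 1)
n=34: window = (3, 1, 1)
n=35: window = (1, 1, 4)
n=36: window = (1, 4, 4)
n=37: window = (4, 4, 4)
n=38: window = (4, 4, 0)
n=39: window = (4, 0, 3)
n=40: window = (0, 3, 2)
…
n=122: window = (3, 4, 4)
n=123: window = (4, 4, 3)
n=124: window = (4, 3, 2)
window at n=124 equals window at n=0 → period = 124

124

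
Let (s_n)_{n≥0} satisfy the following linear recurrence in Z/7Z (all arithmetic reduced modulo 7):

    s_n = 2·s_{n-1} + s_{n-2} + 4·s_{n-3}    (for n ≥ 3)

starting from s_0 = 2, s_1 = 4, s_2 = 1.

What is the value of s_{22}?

s_3 = 2·1 + 1·4 + 4·2 = 0
s_4 = 2·0 + 1·1 + 4·4 = 3
s_5 = 2·3 + 1·0 + 4·1 = 3
s_6 = 2·3 + 1·3 + 4·0 = 2
s_7 = 2·2 + 1·3 + 4·3 = 5
s_8 = 2·5 + 1·2 + 4·3 = 3
s_9 = 2·3 + 1·5 + 4·2 = 5
s_10 = 2·5 + 1·3 + 4·5 = 5
s_11 = 2·5 + 1·5 + 4·3 = 6
s_12 = 2·6 + 1·5 + 4·5 = 2
s_13 = 2·2 + 1·6 + 4·5 = 2
s_14 = 2·2 + 1·2 + 4·6 = 2
s_15 = 2·2 + 1·2 + 4·2 = 0
s_16 = 2·0 + 1·2 + 4·2 = 3
s_17 = 2·3 + 1·0 + 4·2 = 0
s_18 = 2·0 + 1·3 + 4·0 = 3
s_19 = 2·3 + 1·0 + 4·3 = 4
s_20 = 2·4 + 1·3 + 4·0 = 4
s_21 = 2·4 + 1·4 + 4·3 = 3
s_22 = 2·3 + 1·4 + 4·4 = 5

5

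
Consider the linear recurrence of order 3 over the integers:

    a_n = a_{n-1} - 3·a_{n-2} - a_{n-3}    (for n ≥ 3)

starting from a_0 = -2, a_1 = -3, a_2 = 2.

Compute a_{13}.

4985

a_3 = 1·2 + -3·-3 + -1·-2 = 13
a_4 = 1·13 + -3·2 + -1·-3 = 10
a_5 = 1·10 + -3·13 + -1·2 = -31
a_6 = 1·-31 + -3·10 + -1·13 = -74
a_7 = 1·-74 + -3·-31 + -1·10 = 9
a_8 = 1·9 + -3·-74 + -1·-31 = 262
a_9 = 1·262 + -3·9 + -1·-74 = 309
a_10 = 1·309 + -3·262 + -1·9 = -486
a_11 = 1·-486 + -3·309 + -1·262 = -1675
a_12 = 1·-1675 + -3·-486 + -1·309 = -526
a_13 = 1·-526 + -3·-1675 + -1·-486 = 4985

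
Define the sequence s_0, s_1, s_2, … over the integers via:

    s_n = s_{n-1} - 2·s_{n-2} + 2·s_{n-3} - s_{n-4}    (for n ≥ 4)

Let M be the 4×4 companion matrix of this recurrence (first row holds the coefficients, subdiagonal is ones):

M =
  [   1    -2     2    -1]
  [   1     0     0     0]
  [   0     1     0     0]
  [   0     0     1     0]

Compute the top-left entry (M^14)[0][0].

(M^14)[0][0] is the top entry after applying M 14 times to the unit state (1, 0, 0, 0). Equivalently it is h_{17} for the auxiliary sequence (h_n) obeying the same recurrence with h_3 = 1 and h_i = 0 for 0 ≤ i < 3:
h_4 = 1·1 + -2·0 + 2·0 + -1·0 = 1
h_5 = 1·1 + -2·1 + 2·0 + -1·0 = -1
h_6 = 1·-1 + -2·1 + 2·1 + -1·0 = -1
h_7 = 1·-1 + -2·-1 + 2·1 + -1·1 = 2
h_8 = 1·2 + -2·-1 + 2·-1 + -1·1 = 1
h_9 = 1·1 + -2·2 + 2·-1 + -1·-1 = -4
h_10 = 1·-4 + -2·1 + 2·2 + -1·-1 = -1
h_11 = 1·-1 + -2·-4 + 2·1 + -1·2 = 7
h_12 = 1·7 + -2·-1 + 2·-4 + -1·1 = 0
h_13 = 1·0 + -2·7 + 2·-1 + -1·-4 = -12
h_14 = 1·-12 + -2·0 + 2·7 + -1·-1 = 3
h_15 = 1·3 + -2·-12 + 2·0 + -1·7 = 20
h_16 = 1·20 + -2·3 + 2·-12 + -1·0 = -10
h_17 = 1·-10 + -2·20 + 2·3 + -1·-12 = -32

-32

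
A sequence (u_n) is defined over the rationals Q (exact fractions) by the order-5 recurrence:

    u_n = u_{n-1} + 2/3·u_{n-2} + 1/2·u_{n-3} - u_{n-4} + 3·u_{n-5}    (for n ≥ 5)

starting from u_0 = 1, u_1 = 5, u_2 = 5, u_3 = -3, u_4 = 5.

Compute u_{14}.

u_5 = 1·5 + 2/3·-3 + 1/2·5 + -1·5 + 3·1 = 7/2
u_6 = 1·7/2 + 2/3·5 + 1/2·-3 + -1·5 + 3·5 = 46/3
u_7 = 1·46/3 + 2/3·7/2 + 1/2·5 + -1·-3 + 3·5 = 229/6
u_8 = 1·229/6 + 2/3·46/3 + 1/2·7/2 + -1·5 + 3·-3 = 1301/36
u_9 = 1·1301/36 + 2/3·229/6 + 1/2·46/3 + -1·7/2 + 3·5 = 323/4
u_10 = 1·323/4 + 2/3·1301/36 + 1/2·229/6 + -1·46/3 + 3·7/2 = 6431/54
u_11 = 1·6431/54 + 2/3·323/4 + 1/2·1301/36 + -1·229/6 + 3·46/3 = 42947/216
u_12 = 1·42947/216 + 2/3·6431/54 + 1/2·323/4 + -1·1301/36 + 3·229/6 = 128615/324
u_13 = 1·128615/324 + 2/3·42947/216 + 1/2·6431/54 + -1·323/4 + 3·1301/36 = 199819/324
u_14 = 1·199819/324 + 2/3·128615/324 + 1/2·42947/216 + -1·6431/54 + 3·323/4 = 4292107/3888

4292107/3888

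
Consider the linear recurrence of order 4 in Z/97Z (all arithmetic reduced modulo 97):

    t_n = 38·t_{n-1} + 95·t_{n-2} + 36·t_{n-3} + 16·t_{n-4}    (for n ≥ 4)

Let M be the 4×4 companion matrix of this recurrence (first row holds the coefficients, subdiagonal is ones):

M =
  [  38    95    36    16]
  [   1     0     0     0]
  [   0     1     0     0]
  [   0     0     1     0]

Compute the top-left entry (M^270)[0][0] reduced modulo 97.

91

(M^270)[0][0] is the top entry after applying M 270 times to the unit state (1, 0, 0, 0). Equivalently it is h_{273} for the auxiliary sequence (h_n) obeying the same recurrence with h_3 = 1 and h_i = 0 for 0 ≤ i < 3:
h_4 = 38·1 + 95·0 + 36·0 + 16·0 = 38
h_5 = 38·38 + 95·1 + 36·0 + 16·0 = 84
h_6 = 38·84 + 95·38 + 36·1 + 16·0 = 48
h_7 = 38·48 + 95·84 + 36·38 + 16·1 = 33
h_8 = 38·33 + 95·48 + 36·84 + 16·38 = 37
h_9 = 38·37 + 95·33 + 36·48 + 16·84 = 47
Continuing the recurrence:
  h_10 = 79;  h_11 = 15;  h_12 = 77;  h_13 = 90;  h_14 = 26;  h_15 = 37
  h_16 = 6;  h_17 = 8;  h_18 = 3;  h_19 = 33;  h_20 = 80;  h_21 = 9
  h_22 = 60;  h_23 = 44;  h_24 = 52;  h_25 = 21;  h_26 = 37;  h_27 = 60
  h_28 = 11;  h_29 = 26;  h_30 = 32;  h_31 = 95;  h_32 = 2;  h_33 = 96
  h_34 = 10;  h_35 = 34;  h_36 = 7;  h_37 = 57;  h_38 = 44;  h_39 = 26
  h_40 = 57;  h_41 = 51;  h_42 = 69;  h_43 = 41;  h_44 = 94;  h_45 = 0
  h_46 = 64;  h_47 = 70;  h_48 = 59;  h_49 = 41;  h_50 = 37;  h_51 = 9
  h_52 = 69;  h_53 = 33;  h_54 = 92;  h_55 = 44;  h_56 = 94;  h_57 = 49
  h_58 = 74;  h_59 = 12;  h_60 = 84;  h_61 = 20;  h_62 = 74;  h_63 = 71
  h_64 = 55;  h_65 = 82;  h_66 = 53;  h_67 = 19;  h_68 = 83;  h_69 = 31
  h_70 = 22;  h_71 = 89;  h_72 = 59;  h_73 = 54;  h_74 = 58;  h_75 = 18
  h_76 = 61;  h_77 = 93;  h_78 = 41;  h_79 = 73;  h_80 = 32;  h_81 = 57
  h_82 = 51;  h_83 = 70;  h_84 = 78;  h_85 = 43;  h_86 = 61;  h_87 = 49
  h_88 = 74;  h_89 = 69;  h_90 = 73;  h_91 = 70;  h_92 = 71;  h_93 = 82
  h_94 = 66;  h_95 = 6;  h_96 = 13;  h_97 = 96;  h_98 = 44;  h_99 = 7
  h_100 = 59;  h_101 = 13;  h_102 = 71;  h_103 = 58;  h_104 = 79;  h_105 = 24
  h_106 = 1;  h_107 = 76;  h_108 = 67;  h_109 = 1;  h_110 = 37;  h_111 = 85
  h_112 = 93;  h_113 = 56;  h_114 = 65;  h_115 = 82;  h_116 = 88;  h_117 = 14
  h_118 = 80;  h_119 = 23;  h_120 = 7;  h_121 = 26;  h_122 = 75;  h_123 = 23
  h_124 = 26;  h_125 = 81;  h_126 = 10;  h_127 = 67;  h_128 = 38;  h_129 = 56
  h_130 = 65;  h_131 = 45;  h_132 = 33;  h_133 = 35;  h_134 = 44;  h_135 = 18
  h_136 = 56;  h_137 = 65;  h_138 = 24;  h_139 = 79;  h_140 = 79;  h_141 = 92
  h_142 = 67;  h_143 = 68;  h_144 = 42;  h_145 = 9;  h_146 = 92;  h_147 = 64
  h_148 = 43;  h_149 = 15;  h_150 = 89;  h_151 = 7;  h_152 = 55;  h_153 = 88
  h_154 = 60;  h_155 = 25;  h_156 = 28;  h_157 = 23;  h_158 = 59;  h_159 = 15
  h_160 = 79;  h_161 = 32;  h_162 = 20;  h_163 = 94;  h_164 = 31;  h_165 = 88
  h_166 = 2;  h_167 = 95;  h_168 = 92;  h_169 = 33;  h_170 = 60;  h_171 = 62
  h_172 = 46;  h_173 = 44;  h_174 = 19;  h_175 = 81;  h_176 = 25;  h_177 = 42
  h_178 = 13;  h_179 = 84;  h_180 = 34;  h_181 = 33;  h_182 = 53;  h_183 = 54
  h_184 = 89;  h_185 = 84;  h_186 = 83;  h_187 = 70;  h_188 = 55;  h_189 = 74
  h_190 = 51;  h_191 = 40;  h_192 = 15;  h_193 = 18;  h_194 = 0;  h_195 = 77
  h_196 = 31;  h_197 = 51;  h_198 = 89;  h_199 = 2;  h_200 = 96;  h_201 = 1
  h_202 = 81;  h_203 = 65;  h_204 = 0;  h_205 = 86;  h_206 = 17;  h_207 = 59
  h_208 = 66;  h_209 = 13;  h_210 = 42;  h_211 = 40;  h_212 = 50;  h_213 = 48
  h_214 = 53;  h_215 = 90;  h_216 = 22;  h_217 = 34;  h_218 = 1;  h_219 = 68
  h_220 = 84;  h_221 = 47;  h_222 = 8;  h_223 = 54;  h_224 = 28;  h_225 = 56
  h_226 = 70;  h_227 = 55;  h_228 = 49;  h_229 = 27;  h_230 = 51;  h_231 = 66
  h_232 = 88;  h_233 = 48;  h_234 = 87;  h_235 = 62;  h_236 = 80;  h_237 = 26
  h_238 = 87;  h_239 = 45;  h_240 = 66;  h_241 = 49;  h_242 = 86;  h_243 = 58
  h_244 = 2;  h_245 = 57;  h_246 = 0;  h_247 = 13;  h_248 = 56;  h_249 = 7
  h_250 = 40;  h_251 = 44;  h_252 = 24;  h_253 = 48;  h_254 = 23;  h_255 = 18
  h_256 = 34;  h_257 = 39;  h_258 = 5;  h_259 = 72;  h_260 = 18;  h_261 = 83
  h_262 = 67;  h_263 = 9;  h_264 = 89;  h_265 = 23;  h_266 = 55;  h_267 = 57
  h_268 = 40;  h_269 = 68;  h_270 = 4;  h_271 = 40
h_272 = 38·40 + 95·4 + 36·68 + 16·40 = 41
h_273 = 38·41 + 95·40 + 36·4 + 16·68 = 91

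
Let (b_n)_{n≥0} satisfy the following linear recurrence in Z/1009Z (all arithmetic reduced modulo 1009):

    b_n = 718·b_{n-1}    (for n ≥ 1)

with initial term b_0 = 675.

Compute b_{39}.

188

b_1 = 718·675 = 330
b_2 = 718·330 = 834
b_3 = 718·834 = 475
b_4 = 718·475 = 8
b_5 = 718·8 = 699
b_6 = 718·699 = 409
b_7 = 718·409 = 43
b_8 = 718·43 = 604
b_9 = 718·604 = 811
b_10 = 718·811 = 105
b_11 = 718·105 = 724
b_12 = 718·724 = 197
b_13 = 718·197 = 186
b_14 = 718·186 = 360
b_15 = 718·360 = 176
b_16 = 718·176 = 243
b_17 = 718·243 = 926
b_18 = 718·926 = 946
b_19 = 718·946 = 171
b_20 = 718·171 = 689
b_21 = 718·689 = 292
b_22 = 718·292 = 793
b_23 = 718·793 = 298
b_24 = 718·298 = 56
b_25 = 718·56 = 857
b_26 = 718·857 = 845
b_27 = 718·845 = 301
b_28 = 718·301 = 192
b_29 = 718·192 = 632
b_30 = 718·632 = 735
b_31 = 718·735 = 23
b_32 = 718·23 = 370
b_33 = 718·370 = 293
b_34 = 718·293 = 502
b_35 = 718·502 = 223
b_36 = 718·223 = 692
b_37 = 718·692 = 428
b_38 = 718·428 = 568
b_39 = 718·568 = 188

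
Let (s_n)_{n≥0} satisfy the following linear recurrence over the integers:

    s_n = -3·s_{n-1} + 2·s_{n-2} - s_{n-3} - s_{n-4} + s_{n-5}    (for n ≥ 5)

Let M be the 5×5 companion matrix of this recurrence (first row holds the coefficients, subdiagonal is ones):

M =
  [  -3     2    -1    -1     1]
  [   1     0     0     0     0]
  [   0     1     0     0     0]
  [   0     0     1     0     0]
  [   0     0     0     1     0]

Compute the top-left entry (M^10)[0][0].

(M^10)[0][0] is the top entry after applying M 10 times to the unit state (1, 0, 0, 0, 0). Equivalently it is h_{14} for the auxiliary sequence (h_n) obeying the same recurrence with h_4 = 1 and h_i = 0 for 0 ≤ i < 4:
h_5 = -3·1 + 2·0 + -1·0 + -1·0 + 1·0 = -3
h_6 = -3·-3 + 2·1 + -1·0 + -1·0 + 1·0 = 11
h_7 = -3·11 + 2·-3 + -1·1 + -1·0 + 1·0 = -40
h_8 = -3·-40 + 2·11 + -1·-3 + -1·1 + 1·0 = 144
h_9 = -3·144 + 2·-40 + -1·11 + -1·-3 + 1·1 = -519
h_10 = -3·-519 + 2·144 + -1·-40 + -1·11 + 1·-3 = 1871
h_11 = -3·1871 + 2·-519 + -1·144 + -1·-40 + 1·11 = -6744
h_12 = -3·-6744 + 2·1871 + -1·-519 + -1·144 + 1·-40 = 24309
h_13 = -3·24309 + 2·-6744 + -1·1871 + -1·-519 + 1·144 = -87623
h_14 = -3·-87623 + 2·24309 + -1·-6744 + -1·1871 + 1·-519 = 315841

315841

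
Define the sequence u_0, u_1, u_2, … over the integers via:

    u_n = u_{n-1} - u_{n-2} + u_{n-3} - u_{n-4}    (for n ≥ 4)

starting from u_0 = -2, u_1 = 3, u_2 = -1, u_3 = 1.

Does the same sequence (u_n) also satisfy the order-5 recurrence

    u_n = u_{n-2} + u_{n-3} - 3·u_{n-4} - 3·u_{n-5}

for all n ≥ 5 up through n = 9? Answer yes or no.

Terms u_0..u_9: -2, 3, -1, 1, 7, 2, -3, 1, -1, -7
n=5: candidate gives -3, actual u_5 = 2 ✗

no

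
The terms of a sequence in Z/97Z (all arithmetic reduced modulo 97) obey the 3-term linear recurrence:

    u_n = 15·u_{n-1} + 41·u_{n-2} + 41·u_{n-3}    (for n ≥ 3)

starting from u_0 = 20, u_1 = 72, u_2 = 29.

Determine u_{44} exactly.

u_3 = 15·29 + 41·72 + 41·20 = 36
u_4 = 15·36 + 41·29 + 41·72 = 25
u_5 = 15·25 + 41·36 + 41·29 = 33
u_6 = 15·33 + 41·25 + 41·36 = 86
u_7 = 15·86 + 41·33 + 41·25 = 79
u_8 = 15·79 + 41·86 + 41·33 = 50
u_9 = 15·50 + 41·79 + 41·86 = 46
u_10 = 15·46 + 41·50 + 41·79 = 62
u_11 = 15·62 + 41·46 + 41·50 = 16
u_12 = 15·16 + 41·62 + 41·46 = 12
u_13 = 15·12 + 41·16 + 41·62 = 80
u_14 = 15·80 + 41·12 + 41·16 = 20
u_15 = 15·20 + 41·80 + 41·12 = 95
u_16 = 15·95 + 41·20 + 41·80 = 93
u_17 = 15·93 + 41·95 + 41·20 = 96
u_18 = 15·96 + 41·93 + 41·95 = 30
u_19 = 15·30 + 41·96 + 41·93 = 51
u_20 = 15·51 + 41·30 + 41·96 = 14
u_21 = 15·14 + 41·51 + 41·30 = 39
u_22 = 15·39 + 41·14 + 41·51 = 49
u_23 = 15·49 + 41·39 + 41·14 = 95
u_24 = 15·95 + 41·49 + 41·39 = 86
u_25 = 15·86 + 41·95 + 41·49 = 16
u_26 = 15·16 + 41·86 + 41·95 = 95
u_27 = 15·95 + 41·16 + 41·86 = 78
u_28 = 15·78 + 41·95 + 41·16 = 95
u_29 = 15·95 + 41·78 + 41·95 = 79
u_30 = 15·79 + 41·95 + 41·78 = 33
u_31 = 15·33 + 41·79 + 41·95 = 63
u_32 = 15·63 + 41·33 + 41·79 = 8
u_33 = 15·8 + 41·63 + 41·33 = 79
u_34 = 15·79 + 41·8 + 41·63 = 22
u_35 = 15·22 + 41·79 + 41·8 = 17
u_36 = 15·17 + 41·22 + 41·79 = 31
u_37 = 15·31 + 41·17 + 41·22 = 27
u_38 = 15·27 + 41·31 + 41·17 = 45
u_39 = 15·45 + 41·27 + 41·31 = 46
u_40 = 15·46 + 41·45 + 41·27 = 53
u_41 = 15·53 + 41·46 + 41·45 = 64
u_42 = 15·64 + 41·53 + 41·46 = 72
u_43 = 15·72 + 41·64 + 41·53 = 57
u_44 = 15·57 + 41·72 + 41·64 = 29

29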